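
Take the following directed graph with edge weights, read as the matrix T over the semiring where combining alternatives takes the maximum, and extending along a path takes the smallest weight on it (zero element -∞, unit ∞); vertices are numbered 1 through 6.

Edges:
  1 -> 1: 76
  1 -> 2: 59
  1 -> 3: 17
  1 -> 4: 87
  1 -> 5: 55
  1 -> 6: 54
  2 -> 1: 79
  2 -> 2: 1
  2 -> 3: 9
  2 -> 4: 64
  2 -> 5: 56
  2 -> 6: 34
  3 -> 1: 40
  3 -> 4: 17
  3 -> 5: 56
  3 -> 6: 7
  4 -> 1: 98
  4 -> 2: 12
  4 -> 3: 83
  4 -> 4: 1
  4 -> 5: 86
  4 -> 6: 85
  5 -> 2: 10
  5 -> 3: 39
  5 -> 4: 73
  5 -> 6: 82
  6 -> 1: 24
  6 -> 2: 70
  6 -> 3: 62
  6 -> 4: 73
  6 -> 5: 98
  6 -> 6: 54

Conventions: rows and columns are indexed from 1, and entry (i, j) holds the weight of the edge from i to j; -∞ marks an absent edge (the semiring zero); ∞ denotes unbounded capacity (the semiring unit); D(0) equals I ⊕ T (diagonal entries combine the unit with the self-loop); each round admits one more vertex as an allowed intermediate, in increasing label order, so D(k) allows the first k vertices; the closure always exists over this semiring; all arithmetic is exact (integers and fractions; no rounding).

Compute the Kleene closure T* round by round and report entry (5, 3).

D(0):
  [∞, 59, 17, 87, 55, 54]
  [79, ∞, 9, 64, 56, 34]
  [40, -∞, ∞, 17, 56, 7]
  [98, 12, 83, ∞, 86, 85]
  [-∞, 10, 39, 73, ∞, 82]
  [24, 70, 62, 73, 98, ∞]
D(1):
  [∞, 59, 17, 87, 55, 54]
  [79, ∞, 17, 79, 56, 54]
  [40, 40, ∞, 40, 56, 40]
  [98, 59, 83, ∞, 86, 85]
  [-∞, 10, 39, 73, ∞, 82]
  [24, 70, 62, 73, 98, ∞]
D(2):
  [∞, 59, 17, 87, 56, 54]
  [79, ∞, 17, 79, 56, 54]
  [40, 40, ∞, 40, 56, 40]
  [98, 59, 83, ∞, 86, 85]
  [10, 10, 39, 73, ∞, 82]
  [70, 70, 62, 73, 98, ∞]
D(3):
  [∞, 59, 17, 87, 56, 54]
  [79, ∞, 17, 79, 56, 54]
  [40, 40, ∞, 40, 56, 40]
  [98, 59, 83, ∞, 86, 85]
  [39, 39, 39, 73, ∞, 82]
  [70, 70, 62, 73, 98, ∞]
D(4):
  [∞, 59, 83, 87, 86, 85]
  [79, ∞, 79, 79, 79, 79]
  [40, 40, ∞, 40, 56, 40]
  [98, 59, 83, ∞, 86, 85]
  [73, 59, 73, 73, ∞, 82]
  [73, 70, 73, 73, 98, ∞]
D(5):
  [∞, 59, 83, 87, 86, 85]
  [79, ∞, 79, 79, 79, 79]
  [56, 56, ∞, 56, 56, 56]
  [98, 59, 83, ∞, 86, 85]
  [73, 59, 73, 73, ∞, 82]
  [73, 70, 73, 73, 98, ∞]
D(6):
  [∞, 70, 83, 87, 86, 85]
  [79, ∞, 79, 79, 79, 79]
  [56, 56, ∞, 56, 56, 56]
  [98, 70, 83, ∞, 86, 85]
  [73, 70, 73, 73, ∞, 82]
  [73, 70, 73, 73, 98, ∞]
Answer: T*[5][3] = 73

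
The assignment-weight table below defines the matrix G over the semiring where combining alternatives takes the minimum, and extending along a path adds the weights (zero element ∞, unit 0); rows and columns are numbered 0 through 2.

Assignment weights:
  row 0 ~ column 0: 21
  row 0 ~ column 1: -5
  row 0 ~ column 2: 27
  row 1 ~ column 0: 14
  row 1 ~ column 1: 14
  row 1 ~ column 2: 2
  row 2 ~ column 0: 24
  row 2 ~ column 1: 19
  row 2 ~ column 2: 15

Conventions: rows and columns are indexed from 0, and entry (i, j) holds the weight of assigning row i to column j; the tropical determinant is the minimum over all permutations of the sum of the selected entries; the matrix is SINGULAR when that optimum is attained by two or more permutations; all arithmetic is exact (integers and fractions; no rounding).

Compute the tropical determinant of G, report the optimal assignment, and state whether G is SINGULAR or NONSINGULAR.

σ = (0, 1, 2): 21 + 14 + 15 = 50
σ = (0, 2, 1): 21 + 2 + 19 = 42
σ = (1, 0, 2): (-5) + 14 + 15 = 24
σ = (1, 2, 0): (-5) + 2 + 24 = 21
σ = (2, 0, 1): 27 + 14 + 19 = 60
σ = (2, 1, 0): 27 + 14 + 24 = 65
Optimal value attained by: σ = (1, 2, 0).
Answer: det⊕(G) = 21; verdict: NONSINGULAR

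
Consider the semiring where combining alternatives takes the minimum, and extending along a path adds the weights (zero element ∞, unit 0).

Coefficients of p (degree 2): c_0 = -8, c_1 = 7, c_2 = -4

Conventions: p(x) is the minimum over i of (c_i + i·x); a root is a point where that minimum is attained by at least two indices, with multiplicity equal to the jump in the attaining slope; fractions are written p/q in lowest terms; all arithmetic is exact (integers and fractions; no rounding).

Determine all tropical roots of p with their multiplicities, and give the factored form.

hull edge (i=0, c=-8) to (i=2, c=-4): slope 2, span 2
Factored form: p(x) = -4 ⊗ (x ⊕ (-2)) ⊗ (x ⊕ (-2))
Answer: roots = -2 (mult 2)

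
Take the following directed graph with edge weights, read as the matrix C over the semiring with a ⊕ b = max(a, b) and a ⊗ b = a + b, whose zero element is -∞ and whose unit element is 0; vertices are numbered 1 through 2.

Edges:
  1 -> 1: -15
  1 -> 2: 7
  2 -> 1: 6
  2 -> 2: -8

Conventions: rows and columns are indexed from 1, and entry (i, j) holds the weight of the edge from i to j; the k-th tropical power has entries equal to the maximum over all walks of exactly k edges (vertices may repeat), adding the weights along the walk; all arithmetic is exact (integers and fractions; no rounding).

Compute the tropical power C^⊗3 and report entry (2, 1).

C^⊗2:
  [13, -1]
  [-2, 13]
C^⊗3:
  [5, 20]
  [19, 5]
Key observation: the optimum is the walk 2->1->2->1, with weight 6 + 7 + 6 = 19.
Optimal value attained by: walk 2->1->2->1.
Answer: (C^⊗3)[2][1] = 19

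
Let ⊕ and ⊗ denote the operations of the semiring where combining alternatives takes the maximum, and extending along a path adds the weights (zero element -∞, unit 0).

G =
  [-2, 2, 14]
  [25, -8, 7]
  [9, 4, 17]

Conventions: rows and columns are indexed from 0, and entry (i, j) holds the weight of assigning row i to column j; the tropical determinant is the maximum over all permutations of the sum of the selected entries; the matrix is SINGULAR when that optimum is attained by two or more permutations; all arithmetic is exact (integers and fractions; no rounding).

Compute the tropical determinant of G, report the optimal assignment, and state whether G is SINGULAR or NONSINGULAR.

σ = (0, 1, 2): (-2) + (-8) + 17 = 7
σ = (0, 2, 1): (-2) + 7 + 4 = 9
σ = (1, 0, 2): 2 + 25 + 17 = 44
σ = (1, 2, 0): 2 + 7 + 9 = 18
σ = (2, 0, 1): 14 + 25 + 4 = 43
σ = (2, 1, 0): 14 + (-8) + 9 = 15
Optimal value attained by: σ = (1, 0, 2).
Answer: det⊕(G) = 44; verdict: NONSINGULAR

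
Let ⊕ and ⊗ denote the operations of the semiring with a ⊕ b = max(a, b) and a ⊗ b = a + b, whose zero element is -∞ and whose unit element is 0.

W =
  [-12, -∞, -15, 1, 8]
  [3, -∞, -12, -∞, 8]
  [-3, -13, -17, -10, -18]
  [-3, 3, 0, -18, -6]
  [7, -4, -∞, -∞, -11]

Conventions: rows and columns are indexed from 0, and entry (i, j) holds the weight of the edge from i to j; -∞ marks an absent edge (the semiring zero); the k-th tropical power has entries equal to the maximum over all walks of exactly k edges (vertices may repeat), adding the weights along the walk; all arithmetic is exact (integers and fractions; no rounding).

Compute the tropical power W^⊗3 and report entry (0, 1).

W^⊗2:
  [15, 4, 1, -11, -3]
  [15, 4, -12, 4, 11]
  [-10, -7, -10, -2, 5]
  [6, -10, -9, -2, 11]
  [-1, -15, -8, 8, 15]
W^⊗3:
  [7, -7, 0, 16, 23]
  [18, 7, 4, 16, 23]
  [12, 1, -2, -9, 1]
  [18, 7, -2, 7, 14]
  [22, 11, 8, 0, 7]
Key observation: the optimum is the walk 0->4->4->1, with weight 8 + (-11) + (-4) = -7.
Optimal value attained by: walk 0->4->4->1.
Answer: (W^⊗3)[0][1] = -7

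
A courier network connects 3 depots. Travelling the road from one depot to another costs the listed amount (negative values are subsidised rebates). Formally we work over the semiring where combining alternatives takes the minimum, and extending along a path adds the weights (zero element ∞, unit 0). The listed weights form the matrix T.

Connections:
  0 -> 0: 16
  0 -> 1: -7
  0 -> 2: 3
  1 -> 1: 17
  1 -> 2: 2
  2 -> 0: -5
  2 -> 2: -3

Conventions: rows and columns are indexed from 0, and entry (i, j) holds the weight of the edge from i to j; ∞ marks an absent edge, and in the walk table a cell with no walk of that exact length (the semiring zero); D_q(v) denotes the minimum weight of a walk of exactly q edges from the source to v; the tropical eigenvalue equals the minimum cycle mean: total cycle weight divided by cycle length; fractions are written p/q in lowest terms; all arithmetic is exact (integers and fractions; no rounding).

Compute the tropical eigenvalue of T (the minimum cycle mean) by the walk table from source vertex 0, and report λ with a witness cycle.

q=0: [0, ∞, ∞]
q=1: [16, -7, 3]
q=2: [-2, 9, -5]
q=3: [-10, -9, -8]
Optimal cycle mean attained by: cycle 0->1->2->0, total (-7) + 2 + (-5), length 3.
Answer: λ = -10/3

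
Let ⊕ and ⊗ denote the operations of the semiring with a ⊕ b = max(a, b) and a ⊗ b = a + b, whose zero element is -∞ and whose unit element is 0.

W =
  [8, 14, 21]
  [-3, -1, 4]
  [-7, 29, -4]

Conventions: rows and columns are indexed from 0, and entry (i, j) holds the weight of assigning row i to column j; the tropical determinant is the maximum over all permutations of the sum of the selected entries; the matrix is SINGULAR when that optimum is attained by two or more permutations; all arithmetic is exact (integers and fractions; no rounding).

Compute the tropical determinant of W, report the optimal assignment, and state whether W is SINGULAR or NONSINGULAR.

σ = (0, 1, 2): 8 + (-1) + (-4) = 3
σ = (0, 2, 1): 8 + 4 + 29 = 41
σ = (1, 0, 2): 14 + (-3) + (-4) = 7
σ = (1, 2, 0): 14 + 4 + (-7) = 11
σ = (2, 0, 1): 21 + (-3) + 29 = 47
σ = (2, 1, 0): 21 + (-1) + (-7) = 13
Optimal value attained by: σ = (2, 0, 1).
Answer: det⊕(W) = 47; verdict: NONSINGULAR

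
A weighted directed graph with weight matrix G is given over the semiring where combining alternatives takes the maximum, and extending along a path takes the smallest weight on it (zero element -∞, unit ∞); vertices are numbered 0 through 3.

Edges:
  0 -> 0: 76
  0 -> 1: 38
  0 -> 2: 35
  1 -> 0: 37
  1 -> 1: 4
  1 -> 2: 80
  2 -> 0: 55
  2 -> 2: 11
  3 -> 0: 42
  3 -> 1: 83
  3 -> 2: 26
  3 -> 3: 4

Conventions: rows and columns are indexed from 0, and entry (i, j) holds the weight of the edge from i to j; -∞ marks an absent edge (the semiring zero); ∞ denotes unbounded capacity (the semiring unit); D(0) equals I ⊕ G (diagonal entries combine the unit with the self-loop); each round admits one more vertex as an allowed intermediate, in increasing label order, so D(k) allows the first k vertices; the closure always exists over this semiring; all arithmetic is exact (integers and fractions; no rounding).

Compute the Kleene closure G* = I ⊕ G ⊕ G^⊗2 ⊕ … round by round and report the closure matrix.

D(0):
  [∞, 38, 35, -∞]
  [37, ∞, 80, -∞]
  [55, -∞, ∞, -∞]
  [42, 83, 26, ∞]
D(1):
  [∞, 38, 35, -∞]
  [37, ∞, 80, -∞]
  [55, 38, ∞, -∞]
  [42, 83, 35, ∞]
D(2):
  [∞, 38, 38, -∞]
  [37, ∞, 80, -∞]
  [55, 38, ∞, -∞]
  [42, 83, 80, ∞]
D(3):
  [∞, 38, 38, -∞]
  [55, ∞, 80, -∞]
  [55, 38, ∞, -∞]
  [55, 83, 80, ∞]
D(4):
  [∞, 38, 38, -∞]
  [55, ∞, 80, -∞]
  [55, 38, ∞, -∞]
  [55, 83, 80, ∞]
Answer: G* = [[∞, 38, 38, -∞], [55, ∞, 80, -∞], [55, 38, ∞, -∞], [55, 83, 80, ∞]]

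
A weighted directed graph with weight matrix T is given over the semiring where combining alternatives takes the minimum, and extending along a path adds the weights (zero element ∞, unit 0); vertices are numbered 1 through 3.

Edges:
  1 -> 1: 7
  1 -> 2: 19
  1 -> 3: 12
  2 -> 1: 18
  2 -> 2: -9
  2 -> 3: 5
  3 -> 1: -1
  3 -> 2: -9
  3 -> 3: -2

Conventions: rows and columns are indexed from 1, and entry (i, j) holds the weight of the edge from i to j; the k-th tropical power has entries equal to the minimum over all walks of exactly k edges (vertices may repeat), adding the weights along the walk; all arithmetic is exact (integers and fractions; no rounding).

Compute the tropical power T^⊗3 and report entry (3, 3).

T^⊗2:
  [11, 3, 10]
  [4, -18, -4]
  [-3, -18, -4]
T^⊗3:
  [9, -6, 8]
  [-5, -27, -13]
  [-5, -27, -13]
Key observation: the optimum is the walk 3->2->2->3, with weight (-9) + (-9) + 5 = -13.
Optimal value attained by: walk 3->2->2->3.
Answer: (T^⊗3)[3][3] = -13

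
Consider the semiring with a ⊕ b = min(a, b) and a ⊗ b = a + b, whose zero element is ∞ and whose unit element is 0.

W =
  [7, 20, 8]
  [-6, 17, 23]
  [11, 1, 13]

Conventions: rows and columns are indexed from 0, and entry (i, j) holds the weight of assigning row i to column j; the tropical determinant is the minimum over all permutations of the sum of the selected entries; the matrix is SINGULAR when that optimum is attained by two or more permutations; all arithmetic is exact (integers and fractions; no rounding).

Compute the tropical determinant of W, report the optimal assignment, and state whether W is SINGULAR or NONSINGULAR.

σ = (0, 1, 2): 7 + 17 + 13 = 37
σ = (0, 2, 1): 7 + 23 + 1 = 31
σ = (1, 0, 2): 20 + (-6) + 13 = 27
σ = (1, 2, 0): 20 + 23 + 11 = 54
σ = (2, 0, 1): 8 + (-6) + 1 = 3
σ = (2, 1, 0): 8 + 17 + 11 = 36
Optimal value attained by: σ = (2, 0, 1).
Answer: det⊕(W) = 3; verdict: NONSINGULAR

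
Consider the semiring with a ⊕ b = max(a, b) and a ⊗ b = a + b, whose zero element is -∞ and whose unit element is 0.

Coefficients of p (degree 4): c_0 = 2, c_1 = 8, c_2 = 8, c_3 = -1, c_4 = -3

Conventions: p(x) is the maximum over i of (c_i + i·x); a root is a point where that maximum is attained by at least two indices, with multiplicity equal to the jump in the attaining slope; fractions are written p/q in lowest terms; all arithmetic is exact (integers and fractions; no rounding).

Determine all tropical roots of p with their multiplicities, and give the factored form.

hull edge (i=0, c=2) to (i=1, c=8): slope 6, span 1
hull edge (i=1, c=8) to (i=2, c=8): slope 0, span 1
hull edge (i=2, c=8) to (i=4, c=-3): slope -11/2, span 2
Factored form: p(x) = -3 ⊗ (x ⊕ (-6)) ⊗ (x ⊕ 0) ⊗ (x ⊕ 11/2) ⊗ (x ⊕ 11/2)
Answer: roots = -6 (mult 1), 0 (mult 1), 11/2 (mult 2)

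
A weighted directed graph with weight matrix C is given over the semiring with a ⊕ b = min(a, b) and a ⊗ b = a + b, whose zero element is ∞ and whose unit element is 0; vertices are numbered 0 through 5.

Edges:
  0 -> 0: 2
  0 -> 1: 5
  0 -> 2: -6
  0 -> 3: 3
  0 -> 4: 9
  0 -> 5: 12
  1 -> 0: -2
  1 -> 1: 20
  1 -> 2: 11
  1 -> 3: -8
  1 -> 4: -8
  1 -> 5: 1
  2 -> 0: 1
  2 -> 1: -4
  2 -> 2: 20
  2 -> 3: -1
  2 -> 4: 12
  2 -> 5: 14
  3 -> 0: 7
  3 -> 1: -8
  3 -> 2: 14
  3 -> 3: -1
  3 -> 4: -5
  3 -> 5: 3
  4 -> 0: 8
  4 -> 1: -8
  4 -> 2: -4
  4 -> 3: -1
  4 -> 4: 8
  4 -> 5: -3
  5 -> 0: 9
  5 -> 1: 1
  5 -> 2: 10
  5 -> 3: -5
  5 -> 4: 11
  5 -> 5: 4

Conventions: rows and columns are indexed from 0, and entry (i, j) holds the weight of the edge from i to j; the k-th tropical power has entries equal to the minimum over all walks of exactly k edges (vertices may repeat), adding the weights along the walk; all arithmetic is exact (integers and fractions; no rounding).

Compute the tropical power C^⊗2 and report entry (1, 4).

C^⊗2:
  [-5, -10, -4, -7, -3, 6]
  [-1, -16, -12, -9, -13, -11]
  [-6, -9, -5, -12, -12, -3]
  [-10, -13, -9, -16, -16, -8]
  [-10, -9, 2, -16, -16, -7]
  [-1, -13, 3, -7, -10, -2]
Key observation: the optimum is the walk 1->3->4, with weight (-8) + (-5) = -13.
Optimal value attained by: walk 1->3->4.
Answer: (C^⊗2)[1][4] = -13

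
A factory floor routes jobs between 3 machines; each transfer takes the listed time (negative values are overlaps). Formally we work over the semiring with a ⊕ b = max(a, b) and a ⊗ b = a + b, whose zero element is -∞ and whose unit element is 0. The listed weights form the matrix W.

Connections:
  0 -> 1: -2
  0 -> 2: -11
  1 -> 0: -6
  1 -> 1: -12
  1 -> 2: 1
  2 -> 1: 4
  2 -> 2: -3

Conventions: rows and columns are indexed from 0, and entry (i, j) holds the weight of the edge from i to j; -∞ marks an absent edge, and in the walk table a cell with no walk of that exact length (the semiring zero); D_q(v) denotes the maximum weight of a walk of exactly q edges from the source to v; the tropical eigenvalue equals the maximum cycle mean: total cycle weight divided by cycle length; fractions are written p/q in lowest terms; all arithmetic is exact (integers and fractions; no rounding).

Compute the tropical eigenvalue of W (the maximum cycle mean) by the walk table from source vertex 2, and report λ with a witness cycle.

q=0: [-∞, -∞, 0]
q=1: [-∞, 4, -3]
q=2: [-2, 1, 5]
q=3: [-5, 9, 2]
Optimal cycle mean attained by: cycle 1->2->1, total 1 + 4, length 2.
Answer: λ = 5/2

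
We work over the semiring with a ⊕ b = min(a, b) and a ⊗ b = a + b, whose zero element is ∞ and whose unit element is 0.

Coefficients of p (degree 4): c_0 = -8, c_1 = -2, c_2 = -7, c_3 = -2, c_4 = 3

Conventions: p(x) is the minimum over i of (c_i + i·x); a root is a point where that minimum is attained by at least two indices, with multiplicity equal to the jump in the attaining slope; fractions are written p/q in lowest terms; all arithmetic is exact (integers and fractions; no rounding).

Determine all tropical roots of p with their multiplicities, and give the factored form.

hull edge (i=0, c=-8) to (i=2, c=-7): slope 1/2, span 2
hull edge (i=2, c=-7) to (i=4, c=3): slope 5, span 2
Factored form: p(x) = 3 ⊗ (x ⊕ (-5)) ⊗ (x ⊕ (-5)) ⊗ (x ⊕ (-1/2)) ⊗ (x ⊕ (-1/2))
Answer: roots = -5 (mult 2), -1/2 (mult 2)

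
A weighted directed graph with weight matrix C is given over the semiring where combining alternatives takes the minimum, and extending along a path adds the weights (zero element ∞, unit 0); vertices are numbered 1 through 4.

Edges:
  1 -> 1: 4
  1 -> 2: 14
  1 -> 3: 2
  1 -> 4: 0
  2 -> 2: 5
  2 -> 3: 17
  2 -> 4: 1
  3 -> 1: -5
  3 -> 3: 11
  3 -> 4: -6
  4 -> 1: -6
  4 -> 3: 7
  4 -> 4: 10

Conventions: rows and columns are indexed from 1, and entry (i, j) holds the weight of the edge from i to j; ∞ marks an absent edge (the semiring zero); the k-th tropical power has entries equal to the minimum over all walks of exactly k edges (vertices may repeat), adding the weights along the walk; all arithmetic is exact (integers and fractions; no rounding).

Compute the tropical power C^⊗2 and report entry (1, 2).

C^⊗2:
  [-6, 18, 6, -4]
  [-5, 10, 8, 6]
  [-12, 9, -3, -5]
  [-2, 8, -4, -6]
Key observation: the optimum is the walk 1->1->2, with weight 4 + 14 = 18.
Optimal value attained by: walk 1->1->2.
Answer: (C^⊗2)[1][2] = 18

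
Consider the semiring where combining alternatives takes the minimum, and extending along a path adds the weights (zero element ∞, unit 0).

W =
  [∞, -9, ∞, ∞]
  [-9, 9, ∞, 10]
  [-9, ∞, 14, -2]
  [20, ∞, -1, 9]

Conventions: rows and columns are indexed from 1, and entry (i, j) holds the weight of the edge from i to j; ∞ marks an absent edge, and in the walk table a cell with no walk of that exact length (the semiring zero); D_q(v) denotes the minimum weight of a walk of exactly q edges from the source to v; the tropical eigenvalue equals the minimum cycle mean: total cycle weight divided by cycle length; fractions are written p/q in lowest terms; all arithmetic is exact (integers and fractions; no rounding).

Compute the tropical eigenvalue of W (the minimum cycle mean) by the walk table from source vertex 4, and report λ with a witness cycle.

q=0: [∞, ∞, ∞, 0]
q=1: [20, ∞, -1, 9]
q=2: [-10, 11, 8, -3]
q=3: [-1, -19, -4, 6]
q=4: [-28, -10, 5, -9]
Optimal cycle mean attained by: cycle 1->2->1, total (-9) + (-9), length 2.
Answer: λ = -9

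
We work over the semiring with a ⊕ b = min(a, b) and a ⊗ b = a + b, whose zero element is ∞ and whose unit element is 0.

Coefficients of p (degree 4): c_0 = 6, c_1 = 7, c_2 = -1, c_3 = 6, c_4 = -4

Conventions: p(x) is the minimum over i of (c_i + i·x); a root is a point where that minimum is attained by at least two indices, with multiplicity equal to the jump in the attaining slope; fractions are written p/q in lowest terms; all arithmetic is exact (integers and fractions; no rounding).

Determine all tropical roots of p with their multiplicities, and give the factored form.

hull edge (i=0, c=6) to (i=2, c=-1): slope -7/2, span 2
hull edge (i=2, c=-1) to (i=4, c=-4): slope -3/2, span 2
Factored form: p(x) = -4 ⊗ (x ⊕ 3/2) ⊗ (x ⊕ 3/2) ⊗ (x ⊕ 7/2) ⊗ (x ⊕ 7/2)
Answer: roots = 3/2 (mult 2), 7/2 (mult 2)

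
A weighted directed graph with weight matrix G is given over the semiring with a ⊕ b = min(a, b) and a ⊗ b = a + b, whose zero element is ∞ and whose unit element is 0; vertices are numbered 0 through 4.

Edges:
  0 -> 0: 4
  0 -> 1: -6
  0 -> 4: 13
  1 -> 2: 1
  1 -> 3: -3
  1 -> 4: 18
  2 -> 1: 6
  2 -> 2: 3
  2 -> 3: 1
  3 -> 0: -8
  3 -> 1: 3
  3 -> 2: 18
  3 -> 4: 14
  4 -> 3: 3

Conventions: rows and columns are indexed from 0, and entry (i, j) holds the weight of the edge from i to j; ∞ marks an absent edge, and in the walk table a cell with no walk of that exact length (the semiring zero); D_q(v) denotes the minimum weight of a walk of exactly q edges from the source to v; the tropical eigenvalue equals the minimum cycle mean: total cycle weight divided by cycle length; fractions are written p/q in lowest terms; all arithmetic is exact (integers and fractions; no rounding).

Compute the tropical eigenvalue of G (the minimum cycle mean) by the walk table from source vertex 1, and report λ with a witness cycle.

q=0: [∞, 0, ∞, ∞, ∞]
q=1: [∞, ∞, 1, -3, 18]
q=2: [-11, 0, 4, 2, 11]
q=3: [-7, -17, 1, -3, 2]
q=4: [-11, -13, -16, -20, 1]
q=5: [-28, -17, -13, -16, -6]
Optimal cycle mean attained by: cycle 0->1->3->0, total (-6) + (-3) + (-8), length 3.
Answer: λ = -17/3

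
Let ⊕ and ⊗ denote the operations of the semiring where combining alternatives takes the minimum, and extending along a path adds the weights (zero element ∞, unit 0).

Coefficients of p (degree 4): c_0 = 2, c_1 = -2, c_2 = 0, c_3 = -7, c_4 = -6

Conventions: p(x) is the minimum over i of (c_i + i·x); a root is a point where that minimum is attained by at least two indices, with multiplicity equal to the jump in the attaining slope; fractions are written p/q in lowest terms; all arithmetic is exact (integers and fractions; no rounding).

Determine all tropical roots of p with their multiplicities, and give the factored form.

hull edge (i=0, c=2) to (i=1, c=-2): slope -4, span 1
hull edge (i=1, c=-2) to (i=3, c=-7): slope -5/2, span 2
hull edge (i=3, c=-7) to (i=4, c=-6): slope 1, span 1
Factored form: p(x) = -6 ⊗ (x ⊕ (-1)) ⊗ (x ⊕ 5/2) ⊗ (x ⊕ 5/2) ⊗ (x ⊕ 4)
Answer: roots = -1 (mult 1), 5/2 (mult 2), 4 (mult 1)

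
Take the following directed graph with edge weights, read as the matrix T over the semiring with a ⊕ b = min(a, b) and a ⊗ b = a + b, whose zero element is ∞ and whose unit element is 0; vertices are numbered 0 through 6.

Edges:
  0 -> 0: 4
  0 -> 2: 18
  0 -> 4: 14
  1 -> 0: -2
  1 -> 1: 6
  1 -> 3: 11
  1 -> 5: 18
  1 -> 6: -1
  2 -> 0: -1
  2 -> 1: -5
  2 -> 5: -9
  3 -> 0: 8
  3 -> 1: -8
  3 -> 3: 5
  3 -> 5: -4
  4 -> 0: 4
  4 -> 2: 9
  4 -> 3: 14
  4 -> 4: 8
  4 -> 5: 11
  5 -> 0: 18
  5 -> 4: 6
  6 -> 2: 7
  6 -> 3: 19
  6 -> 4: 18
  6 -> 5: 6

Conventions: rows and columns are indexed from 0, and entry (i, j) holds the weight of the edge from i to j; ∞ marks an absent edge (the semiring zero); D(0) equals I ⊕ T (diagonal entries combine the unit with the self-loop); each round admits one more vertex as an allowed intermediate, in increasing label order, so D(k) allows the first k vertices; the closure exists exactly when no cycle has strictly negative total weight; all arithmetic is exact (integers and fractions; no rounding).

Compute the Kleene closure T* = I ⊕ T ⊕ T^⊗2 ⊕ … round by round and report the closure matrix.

D(0):
  [0, ∞, 18, ∞, 14, ∞, ∞]
  [-2, 0, ∞, 11, ∞, 18, -1]
  [-1, -5, 0, ∞, ∞, -9, ∞]
  [8, -8, ∞, 0, ∞, -4, ∞]
  [4, ∞, 9, 14, 0, 11, ∞]
  [18, ∞, ∞, ∞, 6, 0, ∞]
  [∞, ∞, 7, 19, 18, 6, 0]
D(1):
  [0, ∞, 18, ∞, 14, ∞, ∞]
  [-2, 0, 16, 11, 12, 18, -1]
  [-1, -5, 0, ∞, 13, -9, ∞]
  [8, -8, 26, 0, 22, -4, ∞]
  [4, ∞, 9, 14, 0, 11, ∞]
  [18, ∞, 36, ∞, 6, 0, ∞]
  [∞, ∞, 7, 19, 18, 6, 0]
D(2):
  [0, ∞, 18, ∞, 14, ∞, ∞]
  [-2, 0, 16, 11, 12, 18, -1]
  [-7, -5, 0, 6, 7, -9, -6]
  [-10, -8, 8, 0, 4, -4, -9]
  [4, ∞, 9, 14, 0, 11, ∞]
  [18, ∞, 36, ∞, 6, 0, ∞]
  [∞, ∞, 7, 19, 18, 6, 0]
D(3):
  [0, 13, 18, 24, 14, 9, 12]
  [-2, 0, 16, 11, 12, 7, -1]
  [-7, -5, 0, 6, 7, -9, -6]
  [-10, -8, 8, 0, 4, -4, -9]
  [2, 4, 9, 14, 0, 0, 3]
  [18, 31, 36, 42, 6, 0, 30]
  [0, 2, 7, 13, 14, -2, 0]
D(4):
  [0, 13, 18, 24, 14, 9, 12]
  [-2, 0, 16, 11, 12, 7, -1]
  [-7, -5, 0, 6, 7, -9, -6]
  [-10, -8, 8, 0, 4, -4, -9]
  [2, 4, 9, 14, 0, 0, 3]
  [18, 31, 36, 42, 6, 0, 30]
  [0, 2, 7, 13, 14, -2, 0]
D(5):
  [0, 13, 18, 24, 14, 9, 12]
  [-2, 0, 16, 11, 12, 7, -1]
  [-7, -5, 0, 6, 7, -9, -6]
  [-10, -8, 8, 0, 4, -4, -9]
  [2, 4, 9, 14, 0, 0, 3]
  [8, 10, 15, 20, 6, 0, 9]
  [0, 2, 7, 13, 14, -2, 0]
D(6):
  [0, 13, 18, 24, 14, 9, 12]
  [-2, 0, 16, 11, 12, 7, -1]
  [-7, -5, 0, 6, -3, -9, -6]
  [-10, -8, 8, 0, 2, -4, -9]
  [2, 4, 9, 14, 0, 0, 3]
  [8, 10, 15, 20, 6, 0, 9]
  [0, 2, 7, 13, 4, -2, 0]
D(7):
  [0, 13, 18, 24, 14, 9, 12]
  [-2, 0, 6, 11, 3, -3, -1]
  [-7, -5, 0, 6, -3, -9, -6]
  [-10, -8, -2, 0, -5, -11, -9]
  [2, 4, 9, 14, 0, 0, 3]
  [8, 10, 15, 20, 6, 0, 9]
  [0, 2, 7, 13, 4, -2, 0]
Answer: T* = [[0, 13, 18, 24, 14, 9, 12], [-2, 0, 6, 11, 3, -3, -1], [-7, -5, 0, 6, -3, -9, -6], [-10, -8, -2, 0, -5, -11, -9], [2, 4, 9, 14, 0, 0, 3], [8, 10, 15, 20, 6, 0, 9], [0, 2, 7, 13, 4, -2, 0]]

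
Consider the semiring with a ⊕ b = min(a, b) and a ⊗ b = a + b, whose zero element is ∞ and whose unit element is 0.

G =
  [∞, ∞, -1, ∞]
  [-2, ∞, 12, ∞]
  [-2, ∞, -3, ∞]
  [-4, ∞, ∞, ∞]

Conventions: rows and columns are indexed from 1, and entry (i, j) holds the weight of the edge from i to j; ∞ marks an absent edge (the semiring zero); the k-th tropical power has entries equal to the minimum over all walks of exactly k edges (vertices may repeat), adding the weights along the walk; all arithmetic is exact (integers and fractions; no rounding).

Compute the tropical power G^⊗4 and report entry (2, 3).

G^⊗2:
  [-3, ∞, -4, ∞]
  [10, ∞, -3, ∞]
  [-5, ∞, -6, ∞]
  [∞, ∞, -5, ∞]
G^⊗3:
  [-6, ∞, -7, ∞]
  [-5, ∞, -6, ∞]
  [-8, ∞, -9, ∞]
  [-7, ∞, -8, ∞]
G^⊗4:
  [-9, ∞, -10, ∞]
  [-8, ∞, -9, ∞]
  [-11, ∞, -12, ∞]
  [-10, ∞, -11, ∞]
Key observation: the optimum is the walk 2->1->3->3->3, with weight (-2) + (-1) + (-3) + (-3) = -9.
Optimal value attained by: walk 2->1->3->3->3.
Answer: (G^⊗4)[2][3] = -9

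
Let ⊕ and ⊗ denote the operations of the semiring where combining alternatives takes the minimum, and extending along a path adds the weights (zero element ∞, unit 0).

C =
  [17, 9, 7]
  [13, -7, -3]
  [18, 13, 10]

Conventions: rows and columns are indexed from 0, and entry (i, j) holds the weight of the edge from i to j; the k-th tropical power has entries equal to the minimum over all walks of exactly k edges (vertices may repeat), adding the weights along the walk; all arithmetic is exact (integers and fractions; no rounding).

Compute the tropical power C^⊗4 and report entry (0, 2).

C^⊗2:
  [22, 2, 6]
  [6, -14, -10]
  [26, 6, 10]
C^⊗3:
  [15, -5, -1]
  [-1, -21, -17]
  [19, -1, 3]
C^⊗4:
  [8, -12, -8]
  [-8, -28, -24]
  [12, -8, -4]
Key observation: the optimum is the walk 0->1->1->1->2, with weight 9 + (-7) + (-7) + (-3) = -8.
Optimal value attained by: walk 0->1->1->1->2.
Answer: (C^⊗4)[0][2] = -8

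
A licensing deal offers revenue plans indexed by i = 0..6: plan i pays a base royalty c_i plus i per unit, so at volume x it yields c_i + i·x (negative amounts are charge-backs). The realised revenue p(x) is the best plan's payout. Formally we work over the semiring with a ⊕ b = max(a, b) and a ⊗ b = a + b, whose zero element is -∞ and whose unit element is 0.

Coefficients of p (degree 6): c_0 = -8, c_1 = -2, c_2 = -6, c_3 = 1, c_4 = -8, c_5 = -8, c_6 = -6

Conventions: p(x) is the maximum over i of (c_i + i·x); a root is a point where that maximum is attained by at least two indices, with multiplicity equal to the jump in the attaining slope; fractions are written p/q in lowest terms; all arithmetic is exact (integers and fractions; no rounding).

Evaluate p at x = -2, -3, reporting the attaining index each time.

p(-2) = max(-8+0·(-2)=-8, -2+1·(-2)=-4, -6+2·(-2)=-10, 1+3·(-2)=-5, -8+4·(-2)=-16, -8+5·(-2)=-18, -6+6·(-2)=-18) = -4 (attained by i=1)
p(-3) = max(-8+0·(-3)=-8, -2+1·(-3)=-5, -6+2·(-3)=-12, 1+3·(-3)=-8, -8+4·(-3)=-20, -8+5·(-3)=-23, -6+6·(-3)=-24) = -5 (attained by i=1)
Answer: p(-2) = -4; p(-3) = -5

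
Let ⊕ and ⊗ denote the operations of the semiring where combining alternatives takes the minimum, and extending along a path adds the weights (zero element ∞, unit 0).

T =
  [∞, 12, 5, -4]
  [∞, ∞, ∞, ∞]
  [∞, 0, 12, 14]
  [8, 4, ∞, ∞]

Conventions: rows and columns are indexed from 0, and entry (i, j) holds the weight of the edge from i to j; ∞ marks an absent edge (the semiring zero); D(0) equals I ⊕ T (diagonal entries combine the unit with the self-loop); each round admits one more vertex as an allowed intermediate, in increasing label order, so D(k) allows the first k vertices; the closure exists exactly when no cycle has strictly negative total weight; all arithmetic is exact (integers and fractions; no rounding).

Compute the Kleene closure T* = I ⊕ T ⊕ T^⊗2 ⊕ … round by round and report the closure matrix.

D(0):
  [0, 12, 5, -4]
  [∞, 0, ∞, ∞]
  [∞, 0, 0, 14]
  [8, 4, ∞, 0]
D(1):
  [0, 12, 5, -4]
  [∞, 0, ∞, ∞]
  [∞, 0, 0, 14]
  [8, 4, 13, 0]
D(2):
  [0, 12, 5, -4]
  [∞, 0, ∞, ∞]
  [∞, 0, 0, 14]
  [8, 4, 13, 0]
D(3):
  [0, 5, 5, -4]
  [∞, 0, ∞, ∞]
  [∞, 0, 0, 14]
  [8, 4, 13, 0]
D(4):
  [0, 0, 5, -4]
  [∞, 0, ∞, ∞]
  [22, 0, 0, 14]
  [8, 4, 13, 0]
Answer: T* = [[0, 0, 5, -4], [∞, 0, ∞, ∞], [22, 0, 0, 14], [8, 4, 13, 0]]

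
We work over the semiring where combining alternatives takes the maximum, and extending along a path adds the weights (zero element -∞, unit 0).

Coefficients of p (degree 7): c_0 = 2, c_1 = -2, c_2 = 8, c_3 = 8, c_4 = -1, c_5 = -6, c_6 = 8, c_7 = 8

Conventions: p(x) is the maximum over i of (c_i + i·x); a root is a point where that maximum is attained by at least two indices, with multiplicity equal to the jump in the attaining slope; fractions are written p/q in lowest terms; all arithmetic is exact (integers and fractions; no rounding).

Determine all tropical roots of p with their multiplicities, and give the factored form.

hull edge (i=0, c=2) to (i=2, c=8): slope 3, span 2
hull edge (i=2, c=8) to (i=7, c=8): slope 0, span 5
Factored form: p(x) = 8 ⊗ (x ⊕ (-3)) ⊗ (x ⊕ (-3)) ⊗ (x ⊕ 0) ⊗ (x ⊕ 0) ⊗ (x ⊕ 0) ⊗ (x ⊕ 0) ⊗ (x ⊕ 0)
Answer: roots = -3 (mult 2), 0 (mult 5)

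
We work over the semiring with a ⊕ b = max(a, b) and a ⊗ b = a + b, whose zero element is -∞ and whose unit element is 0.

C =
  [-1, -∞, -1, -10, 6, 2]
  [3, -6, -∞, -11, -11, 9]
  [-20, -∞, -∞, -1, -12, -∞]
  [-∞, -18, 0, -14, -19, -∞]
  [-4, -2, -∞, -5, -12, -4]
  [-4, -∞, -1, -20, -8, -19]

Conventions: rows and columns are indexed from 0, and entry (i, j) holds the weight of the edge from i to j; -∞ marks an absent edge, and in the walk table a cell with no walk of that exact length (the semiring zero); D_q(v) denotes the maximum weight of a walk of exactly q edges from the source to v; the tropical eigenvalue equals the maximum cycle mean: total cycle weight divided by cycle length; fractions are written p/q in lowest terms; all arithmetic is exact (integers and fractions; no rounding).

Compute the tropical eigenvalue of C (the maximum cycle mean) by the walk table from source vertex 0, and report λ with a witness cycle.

q=0: [0, -∞, -∞, -∞, -∞, -∞]
q=1: [-1, -∞, -1, -10, 6, 2]
q=2: [2, 4, 1, 1, 5, 2]
q=3: [7, 3, 1, 0, 8, 13]
q=4: [9, 6, 12, 3, 13, 12]
q=5: [9, 11, 11, 11, 15, 15]
q=6: [14, 13, 14, 10, 15, 20]
Optimal cycle mean attained by: cycle 0->4->1->0, total 6 + (-2) + 3, length 3.
Answer: λ = 7/3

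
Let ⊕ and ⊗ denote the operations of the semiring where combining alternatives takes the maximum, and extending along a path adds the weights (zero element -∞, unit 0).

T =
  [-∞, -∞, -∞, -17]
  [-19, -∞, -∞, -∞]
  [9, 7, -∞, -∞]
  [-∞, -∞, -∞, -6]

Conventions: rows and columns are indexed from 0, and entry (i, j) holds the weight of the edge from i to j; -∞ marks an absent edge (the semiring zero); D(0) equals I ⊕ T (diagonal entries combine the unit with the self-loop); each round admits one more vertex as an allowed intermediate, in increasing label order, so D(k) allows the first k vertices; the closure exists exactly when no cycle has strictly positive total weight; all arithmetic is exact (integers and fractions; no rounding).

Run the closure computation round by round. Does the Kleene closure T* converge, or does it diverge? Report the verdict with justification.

D(0):
  [0, -∞, -∞, -17]
  [-19, 0, -∞, -∞]
  [9, 7, 0, -∞]
  [-∞, -∞, -∞, 0]
D(1):
  [0, -∞, -∞, -17]
  [-19, 0, -∞, -36]
  [9, 7, 0, -8]
  [-∞, -∞, -∞, 0]
D(2):
  [0, -∞, -∞, -17]
  [-19, 0, -∞, -36]
  [9, 7, 0, -8]
  [-∞, -∞, -∞, 0]
D(3):
  [0, -∞, -∞, -17]
  [-19, 0, -∞, -36]
  [9, 7, 0, -8]
  [-∞, -∞, -∞, 0]
D(4):
  [0, -∞, -∞, -17]
  [-19, 0, -∞, -36]
  [9, 7, 0, -8]
  [-∞, -∞, -∞, 0]
Key observation: every diagonal entry stays at the unit through all rounds, so no improving cycle exists.
Answer: CONVERGES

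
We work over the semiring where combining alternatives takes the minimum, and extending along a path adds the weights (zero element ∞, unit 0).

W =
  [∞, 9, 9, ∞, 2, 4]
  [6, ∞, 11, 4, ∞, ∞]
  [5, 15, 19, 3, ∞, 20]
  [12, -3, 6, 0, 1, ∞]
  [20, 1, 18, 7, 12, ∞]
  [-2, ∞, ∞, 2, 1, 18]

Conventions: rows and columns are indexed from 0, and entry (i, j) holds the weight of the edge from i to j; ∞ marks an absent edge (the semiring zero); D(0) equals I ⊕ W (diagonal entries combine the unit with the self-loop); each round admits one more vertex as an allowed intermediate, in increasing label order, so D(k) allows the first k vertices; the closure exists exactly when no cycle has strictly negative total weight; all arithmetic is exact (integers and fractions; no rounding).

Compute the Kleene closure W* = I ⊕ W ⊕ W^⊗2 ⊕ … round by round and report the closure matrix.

D(0):
  [0, 9, 9, ∞, 2, 4]
  [6, 0, 11, 4, ∞, ∞]
  [5, 15, 0, 3, ∞, 20]
  [12, -3, 6, 0, 1, ∞]
  [20, 1, 18, 7, 0, ∞]
  [-2, ∞, ∞, 2, 1, 0]
D(1):
  [0, 9, 9, ∞, 2, 4]
  [6, 0, 11, 4, 8, 10]
  [5, 14, 0, 3, 7, 9]
  [12, -3, 6, 0, 1, 16]
  [20, 1, 18, 7, 0, 24]
  [-2, 7, 7, 2, 0, 0]
D(2):
  [0, 9, 9, 13, 2, 4]
  [6, 0, 11, 4, 8, 10]
  [5, 14, 0, 3, 7, 9]
  [3, -3, 6, 0, 1, 7]
  [7, 1, 12, 5, 0, 11]
  [-2, 7, 7, 2, 0, 0]
D(3):
  [0, 9, 9, 12, 2, 4]
  [6, 0, 11, 4, 8, 10]
  [5, 14, 0, 3, 7, 9]
  [3, -3, 6, 0, 1, 7]
  [7, 1, 12, 5, 0, 11]
  [-2, 7, 7, 2, 0, 0]
D(4):
  [0, 9, 9, 12, 2, 4]
  [6, 0, 10, 4, 5, 10]
  [5, 0, 0, 3, 4, 9]
  [3, -3, 6, 0, 1, 7]
  [7, 1, 11, 5, 0, 11]
  [-2, -1, 7, 2, 0, 0]
D(5):
  [0, 3, 9, 7, 2, 4]
  [6, 0, 10, 4, 5, 10]
  [5, 0, 0, 3, 4, 9]
  [3, -3, 6, 0, 1, 7]
  [7, 1, 11, 5, 0, 11]
  [-2, -1, 7, 2, 0, 0]
D(6):
  [0, 3, 9, 6, 2, 4]
  [6, 0, 10, 4, 5, 10]
  [5, 0, 0, 3, 4, 9]
  [3, -3, 6, 0, 1, 7]
  [7, 1, 11, 5, 0, 11]
  [-2, -1, 7, 2, 0, 0]
Answer: W* = [[0, 3, 9, 6, 2, 4], [6, 0, 10, 4, 5, 10], [5, 0, 0, 3, 4, 9], [3, -3, 6, 0, 1, 7], [7, 1, 11, 5, 0, 11], [-2, -1, 7, 2, 0, 0]]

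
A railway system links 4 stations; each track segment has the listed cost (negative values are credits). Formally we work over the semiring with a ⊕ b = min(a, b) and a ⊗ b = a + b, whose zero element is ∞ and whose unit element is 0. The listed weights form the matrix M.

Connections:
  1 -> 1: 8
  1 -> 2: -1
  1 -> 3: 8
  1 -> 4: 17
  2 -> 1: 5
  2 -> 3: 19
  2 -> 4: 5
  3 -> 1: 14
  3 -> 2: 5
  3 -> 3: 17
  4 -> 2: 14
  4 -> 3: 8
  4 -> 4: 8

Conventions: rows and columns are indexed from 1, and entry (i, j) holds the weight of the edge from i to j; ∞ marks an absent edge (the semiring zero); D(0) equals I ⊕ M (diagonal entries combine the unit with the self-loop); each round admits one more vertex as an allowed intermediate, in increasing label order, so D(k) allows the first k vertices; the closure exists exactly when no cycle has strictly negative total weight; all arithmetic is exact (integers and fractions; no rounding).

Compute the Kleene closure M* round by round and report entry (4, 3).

D(0):
  [0, -1, 8, 17]
  [5, 0, 19, 5]
  [14, 5, 0, ∞]
  [∞, 14, 8, 0]
D(1):
  [0, -1, 8, 17]
  [5, 0, 13, 5]
  [14, 5, 0, 31]
  [∞, 14, 8, 0]
D(2):
  [0, -1, 8, 4]
  [5, 0, 13, 5]
  [10, 5, 0, 10]
  [19, 14, 8, 0]
D(3):
  [0, -1, 8, 4]
  [5, 0, 13, 5]
  [10, 5, 0, 10]
  [18, 13, 8, 0]
D(4):
  [0, -1, 8, 4]
  [5, 0, 13, 5]
  [10, 5, 0, 10]
  [18, 13, 8, 0]
Answer: M*[4][3] = 8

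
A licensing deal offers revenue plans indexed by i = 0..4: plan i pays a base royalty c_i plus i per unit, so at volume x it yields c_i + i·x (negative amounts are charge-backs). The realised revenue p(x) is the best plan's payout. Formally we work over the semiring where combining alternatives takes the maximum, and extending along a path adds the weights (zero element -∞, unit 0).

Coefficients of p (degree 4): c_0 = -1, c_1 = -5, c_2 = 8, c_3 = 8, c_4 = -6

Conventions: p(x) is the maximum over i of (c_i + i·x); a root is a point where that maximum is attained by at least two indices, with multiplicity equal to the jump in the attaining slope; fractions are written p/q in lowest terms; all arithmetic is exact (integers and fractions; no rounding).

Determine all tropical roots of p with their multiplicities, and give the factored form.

hull edge (i=0, c=-1) to (i=2, c=8): slope 9/2, span 2
hull edge (i=2, c=8) to (i=3, c=8): slope 0, span 1
hull edge (i=3, c=8) to (i=4, c=-6): slope -14, span 1
Factored form: p(x) = -6 ⊗ (x ⊕ (-9/2)) ⊗ (x ⊕ (-9/2)) ⊗ (x ⊕ 0) ⊗ (x ⊕ 14)
Answer: roots = -9/2 (mult 2), 0 (mult 1), 14 (mult 1)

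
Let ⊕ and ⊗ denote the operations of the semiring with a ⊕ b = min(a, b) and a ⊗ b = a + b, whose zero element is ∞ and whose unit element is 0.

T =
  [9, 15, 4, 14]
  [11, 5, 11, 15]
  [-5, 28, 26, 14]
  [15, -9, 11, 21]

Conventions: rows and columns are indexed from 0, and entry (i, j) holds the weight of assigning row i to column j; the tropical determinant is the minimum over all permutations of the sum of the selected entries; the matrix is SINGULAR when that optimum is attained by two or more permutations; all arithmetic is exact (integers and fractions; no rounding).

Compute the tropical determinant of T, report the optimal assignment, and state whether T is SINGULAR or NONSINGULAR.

σ = (0, 1, 2, 3): 9 + 5 + 26 + 21 = 61
σ = (0, 1, 3, 2): 9 + 5 + 14 + 11 = 39
σ = (0, 2, 1, 3): 9 + 11 + 28 + 21 = 69
σ = (0, 2, 3, 1): 9 + 11 + 14 + (-9) = 25
σ = (0, 3, 1, 2): 9 + 15 + 28 + 11 = 63
σ = (0, 3, 2, 1): 9 + 15 + 26 + (-9) = 41
σ = (1, 0, 2, 3): 15 + 11 + 26 + 21 = 73
σ = (1, 0, 3, 2): 15 + 11 + 14 + 11 = 51
σ = (1, 2, 0, 3): 15 + 11 + (-5) + 21 = 42
σ = (1, 2, 3, 0): 15 + 11 + 14 + 15 = 55
σ = (1, 3, 0, 2): 15 + 15 + (-5) + 11 = 36
σ = (1, 3, 2, 0): 15 + 15 + 26 + 15 = 71
σ = (2, 0, 1, 3): 4 + 11 + 28 + 21 = 64
σ = (2, 0, 3, 1): 4 + 11 + 14 + (-9) = 20
σ = (2, 1, 0, 3): 4 + 5 + (-5) + 21 = 25
σ = (2, 1, 3, 0): 4 + 5 + 14 + 15 = 38
σ = (2, 3, 0, 1): 4 + 15 + (-5) + (-9) = 5
σ = (2, 3, 1, 0): 4 + 15 + 28 + 15 = 62
σ = (3, 0, 1, 2): 14 + 11 + 28 + 11 = 64
σ = (3, 0, 2, 1): 14 + 11 + 26 + (-9) = 42
σ = (3, 1, 0, 2): 14 + 5 + (-5) + 11 = 25
σ = (3, 1, 2, 0): 14 + 5 + 26 + 15 = 60
σ = (3, 2, 0, 1): 14 + 11 + (-5) + (-9) = 11
σ = (3, 2, 1, 0): 14 + 11 + 28 + 15 = 68
Optimal value attained by: σ = (2, 3, 0, 1).
Answer: det⊕(T) = 5; verdict: NONSINGULAR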